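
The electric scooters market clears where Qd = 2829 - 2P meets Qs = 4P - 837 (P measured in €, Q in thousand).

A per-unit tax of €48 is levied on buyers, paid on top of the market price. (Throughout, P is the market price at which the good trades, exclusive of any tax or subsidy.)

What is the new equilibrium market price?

Before the shock: 2829 - 2P = 4P - 837 ⇒ 3666 = 6P ⇒ P = 611, Q = 1607.
Since buyers pay the price plus the tax, the effective demand curve becomes Qd = 2733 - 2P.
Clearing the new market: 2733 - 2P = 4P - 837, so P = 595 and Q = 1543.

595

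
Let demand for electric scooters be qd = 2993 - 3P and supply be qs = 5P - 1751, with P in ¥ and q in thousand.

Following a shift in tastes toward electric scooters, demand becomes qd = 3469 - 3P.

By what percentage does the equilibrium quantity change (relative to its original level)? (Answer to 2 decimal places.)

+24.51

Original equilibrium: 2993 - 3P = 5P - 1751 gives 4744 = 8P, so P = 593 and q = 1214.
After the shift, demand is qd = 3469 - 3P and supply is qs = 5P - 1751.
Equate the new curves: 3469 - 3P = 5P - 1751, giving 5220 = 8P, P = 652.5, q = 1511.5.
%Δq = (1511.5 − 1214) / 1214 × 100 = +24.51%.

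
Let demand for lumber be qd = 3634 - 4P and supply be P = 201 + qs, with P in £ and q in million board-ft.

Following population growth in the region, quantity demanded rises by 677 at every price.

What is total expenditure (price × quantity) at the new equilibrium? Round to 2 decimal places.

Before the shock: 3634 - 4P = P - 201 ⇒ 3835 = 5P ⇒ P = 767, q = 566.
The shock moves the curves to qd = 4311 - 4P and qs = P - 201.
Clearing the new market: 4311 - 4P = P - 201, so P = 902.4 and q = 701.4.
New expenditure = 902.4 × 701.4 = 632943.36.

632943.36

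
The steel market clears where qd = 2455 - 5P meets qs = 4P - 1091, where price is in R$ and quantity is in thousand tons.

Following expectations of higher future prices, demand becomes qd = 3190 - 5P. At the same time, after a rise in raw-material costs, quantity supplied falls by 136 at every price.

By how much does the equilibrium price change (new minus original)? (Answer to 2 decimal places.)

Solve the original market: 2455 - 5P = 4P - 1091, hence P = 394 and q = 485.
With the change applied: demand qd = 3190 - 5P, supply qs = 4P - 1227.
Equate the new curves: 3190 - 5P = 4P - 1227, giving 4417 = 9P, P = 4417/9 ≈ 490.7778, q = 6625/9 ≈ 736.1111.
ΔP = 490.7778 − 394 = +96.78.

+96.78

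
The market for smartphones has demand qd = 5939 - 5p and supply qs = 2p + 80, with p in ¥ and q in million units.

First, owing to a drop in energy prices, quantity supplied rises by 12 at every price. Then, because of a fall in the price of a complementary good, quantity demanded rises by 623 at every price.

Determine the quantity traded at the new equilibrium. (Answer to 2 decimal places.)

Before the shock: 5939 - 5p = 2p + 80 ⇒ 5859 = 7p ⇒ p = 837, q = 1754.
The new curves are qd = 6562 - 5p (demand) and qs = 2p + 92 (supply).
Equate the new curves: 6562 - 5p = 2p + 92, giving 6470 = 7p, p = 6470/7 ≈ 924.2857, q = 13584/7 ≈ 1940.5714.

1940.57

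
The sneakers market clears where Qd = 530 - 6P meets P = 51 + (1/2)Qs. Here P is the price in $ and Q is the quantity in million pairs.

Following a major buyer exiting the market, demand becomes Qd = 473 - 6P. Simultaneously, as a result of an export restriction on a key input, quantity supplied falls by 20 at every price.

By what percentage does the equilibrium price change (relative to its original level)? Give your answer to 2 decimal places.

Solve the original market: 530 - 6P = 2P - 102, hence P = 79 and Q = 56.
With the change applied: demand Qd = 473 - 6P, supply Qs = 2P - 122.
Equate the new curves: 473 - 6P = 2P - 122, giving 595 = 8P, P = 74.375, Q = 26.75.
%ΔP = (74.375 − 79) / 79 × 100 = -5.85%.

-5.85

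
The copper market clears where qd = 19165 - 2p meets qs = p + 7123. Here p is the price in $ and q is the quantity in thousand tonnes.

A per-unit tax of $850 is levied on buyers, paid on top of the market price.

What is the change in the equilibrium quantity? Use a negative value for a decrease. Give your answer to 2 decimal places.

-566.67

Solve the original market: 19165 - 2p = p + 7123, hence p = 4014 and q = 11137.
Since buyers pay the price plus the tax, the effective demand curve becomes qd = 17465 - 2p.
Setting them equal: 17465 - 2p = p + 7123 → 10342 = 3p, so p = 10342/3 ≈ 3447.3333 and q = 31711/3 ≈ 10570.3333.
Δq = 10570.3333 − 11137 = -566.67.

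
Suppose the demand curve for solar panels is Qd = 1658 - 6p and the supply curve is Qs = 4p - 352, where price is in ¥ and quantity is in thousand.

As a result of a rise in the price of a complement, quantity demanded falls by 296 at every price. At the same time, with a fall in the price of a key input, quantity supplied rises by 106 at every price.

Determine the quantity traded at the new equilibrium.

397.2

Initially, 1658 - 6p = 4p - 352, so 2010 = 10p and p = 201, Q = 452.
With the change applied: demand Qd = 1362 - 6p, supply Qs = 4p - 246.
Clearing the new market: 1362 - 6p = 4p - 246, so p = 160.8 and Q = 397.2.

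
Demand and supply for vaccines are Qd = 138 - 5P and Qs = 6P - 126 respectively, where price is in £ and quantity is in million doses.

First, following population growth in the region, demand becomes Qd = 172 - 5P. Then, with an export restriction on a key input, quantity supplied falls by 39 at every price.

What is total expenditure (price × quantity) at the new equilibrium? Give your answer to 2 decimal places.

576.52

Initially, 138 - 5P = 6P - 126, so 264 = 11P and P = 24, Q = 18.
The shock moves the curves to Qd = 172 - 5P and Qs = 6P - 165.
Setting them equal: 172 - 5P = 6P - 165 → 337 = 11P, so P = 337/11 ≈ 30.6364 and Q = 207/11 ≈ 18.8182.
New expenditure = 30.6364 × 18.8182 = 576.52.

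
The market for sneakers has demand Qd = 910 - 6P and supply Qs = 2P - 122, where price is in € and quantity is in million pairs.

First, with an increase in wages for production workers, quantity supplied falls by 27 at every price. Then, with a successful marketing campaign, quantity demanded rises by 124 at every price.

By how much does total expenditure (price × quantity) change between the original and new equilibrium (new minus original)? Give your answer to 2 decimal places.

Original equilibrium: 910 - 6P = 2P - 122 gives 1032 = 8P, so P = 129 and Q = 136.
After the shift, demand is Qd = 1034 - 6P and supply is Qs = 2P - 149.
Clearing the new market: 1034 - 6P = 2P - 149, so P = 147.875 and Q = 146.75.
Expenditure moves from 129×136 = 17544 to 147.875×146.75 = 21700.65625; change = +4156.66.

+4156.66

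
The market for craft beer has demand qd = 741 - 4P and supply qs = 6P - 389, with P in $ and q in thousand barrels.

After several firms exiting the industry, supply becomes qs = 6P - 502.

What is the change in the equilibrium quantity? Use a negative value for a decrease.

-45.2

Before the shock: 741 - 4P = 6P - 389 ⇒ 1130 = 10P ⇒ P = 113, q = 289.
The new curves are qd = 741 - 4P (demand) and qs = 6P - 502 (supply).
Equate the new curves: 741 - 4P = 6P - 502, giving 1243 = 10P, P = 124.3, q = 243.8.
Δq = 243.8 − 289 = -45.2.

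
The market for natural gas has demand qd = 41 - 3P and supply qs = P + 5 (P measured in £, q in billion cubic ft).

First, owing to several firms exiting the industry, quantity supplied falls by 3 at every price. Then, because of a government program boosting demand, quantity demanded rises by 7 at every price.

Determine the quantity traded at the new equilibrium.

13.5

Solve the original market: 41 - 3P = P + 5, hence P = 9 and q = 14.
The new curves are qd = 48 - 3P (demand) and qs = P + 2 (supply).
Setting them equal: 48 - 3P = P + 2 → 46 = 4P, so P = 11.5 and q = 13.5.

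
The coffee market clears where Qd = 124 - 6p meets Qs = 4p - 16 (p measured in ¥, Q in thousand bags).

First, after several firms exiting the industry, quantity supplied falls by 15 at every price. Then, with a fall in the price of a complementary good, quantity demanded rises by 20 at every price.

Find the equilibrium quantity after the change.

39

Original equilibrium: 124 - 6p = 4p - 16 gives 140 = 10p, so p = 14 and Q = 40.
With the change applied: demand Qd = 144 - 6p, supply Qs = 4p - 31.
New equilibrium: 144 - 6p = 4p - 31 ⇒ 175 = 10p ⇒ p = 17.5, Q = 39.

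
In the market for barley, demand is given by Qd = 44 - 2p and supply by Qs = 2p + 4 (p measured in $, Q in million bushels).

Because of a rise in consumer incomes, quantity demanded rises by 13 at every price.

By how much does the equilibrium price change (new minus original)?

+3.25

Solve the original market: 44 - 2p = 2p + 4, hence p = 10 and Q = 24.
The new curves are Qd = 57 - 2p (demand) and Qs = 2p + 4 (supply).
Clearing the new market: 57 - 2p = 2p + 4, so p = 13.25 and Q = 30.5.
Δp = 13.25 − 10 = +3.25.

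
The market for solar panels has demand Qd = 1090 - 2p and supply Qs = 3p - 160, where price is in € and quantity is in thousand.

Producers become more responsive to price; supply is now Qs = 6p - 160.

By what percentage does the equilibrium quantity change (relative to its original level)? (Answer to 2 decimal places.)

Original equilibrium: 1090 - 2p = 3p - 160 gives 1250 = 5p, so p = 250 and Q = 590.
With the change applied: demand Qd = 1090 - 2p, supply Qs = 6p - 160.
Setting them equal: 1090 - 2p = 6p - 160 → 1250 = 8p, so p = 156.25 and Q = 777.5.
%ΔQ = (777.5 − 590) / 590 × 100 = +31.78%.

+31.78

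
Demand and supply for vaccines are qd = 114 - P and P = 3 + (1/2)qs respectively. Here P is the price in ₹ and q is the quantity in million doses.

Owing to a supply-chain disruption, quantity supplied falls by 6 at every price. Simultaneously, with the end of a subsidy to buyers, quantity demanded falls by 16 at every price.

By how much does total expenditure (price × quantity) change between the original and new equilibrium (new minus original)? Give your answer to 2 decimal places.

Original equilibrium: 114 - P = 2P - 6 gives 120 = 3P, so P = 40 and q = 74.
The shock moves the curves to qd = 98 - P and qs = 2P - 12.
Setting them equal: 98 - P = 2P - 12 → 110 = 3P, so P = 110/3 ≈ 36.6667 and q = 184/3 ≈ 61.3333.
Expenditure moves from 40×74 = 2960 to 36.6667×61.3333 = 2248.8889; change = -711.11.

-711.11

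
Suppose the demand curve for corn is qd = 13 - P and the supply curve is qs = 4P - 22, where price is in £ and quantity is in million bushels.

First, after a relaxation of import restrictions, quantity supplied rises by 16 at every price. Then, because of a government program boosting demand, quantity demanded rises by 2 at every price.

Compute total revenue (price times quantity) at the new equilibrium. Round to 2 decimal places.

45.36

Original equilibrium: 13 - P = 4P - 22 gives 35 = 5P, so P = 7 and q = 6.
The shock moves the curves to qd = 15 - P and qs = 4P - 6.
New equilibrium: 15 - P = 4P - 6 ⇒ 21 = 5P ⇒ P = 4.2, q = 10.8.
New expenditure = 4.2 × 10.8 = 45.36.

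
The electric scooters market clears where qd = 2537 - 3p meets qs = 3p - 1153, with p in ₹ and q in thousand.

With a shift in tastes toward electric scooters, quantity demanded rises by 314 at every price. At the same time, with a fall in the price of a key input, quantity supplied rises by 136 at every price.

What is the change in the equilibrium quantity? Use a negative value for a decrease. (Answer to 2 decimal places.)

+225.00

Solve the original market: 2537 - 3p = 3p - 1153, hence p = 615 and q = 692.
The shock moves the curves to qd = 2851 - 3p and qs = 3p - 1017.
Equate the new curves: 2851 - 3p = 3p - 1017, giving 3868 = 6p, p = 1934/3 ≈ 644.6667, q = 917.
Δq = 917 − 692 = +225.00.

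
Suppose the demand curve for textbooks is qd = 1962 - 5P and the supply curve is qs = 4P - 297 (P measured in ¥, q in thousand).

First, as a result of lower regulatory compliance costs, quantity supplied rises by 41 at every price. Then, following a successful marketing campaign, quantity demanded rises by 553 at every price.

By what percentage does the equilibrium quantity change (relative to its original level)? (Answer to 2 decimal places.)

Before the shock: 1962 - 5P = 4P - 297 ⇒ 2259 = 9P ⇒ P = 251, q = 707.
With the change applied: demand qd = 2515 - 5P, supply qs = 4P - 256.
Clearing the new market: 2515 - 5P = 4P - 256, so P = 2771/9 ≈ 307.8889 and q = 8780/9 ≈ 975.5556.
%Δq = (975.5556 − 707) / 707 × 100 = +37.99%.

+37.99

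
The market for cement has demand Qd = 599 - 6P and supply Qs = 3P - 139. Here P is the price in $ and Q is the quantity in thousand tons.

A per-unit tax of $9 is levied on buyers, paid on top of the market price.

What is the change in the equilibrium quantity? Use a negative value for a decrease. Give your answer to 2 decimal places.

-18.00

Initially, 599 - 6P = 3P - 139, so 738 = 9P and P = 82, Q = 107.
Since buyers pay the price plus the tax, the effective demand curve becomes Qd = 545 - 6P.
Equate the new curves: 545 - 6P = 3P - 139, giving 684 = 9P, P = 76, Q = 89.
ΔQ = 89 − 107 = -18.00.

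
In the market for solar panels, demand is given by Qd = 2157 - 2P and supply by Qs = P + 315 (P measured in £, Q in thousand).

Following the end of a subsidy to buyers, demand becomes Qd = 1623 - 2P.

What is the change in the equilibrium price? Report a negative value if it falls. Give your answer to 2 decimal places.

Initially, 2157 - 2P = P + 315, so 1842 = 3P and P = 614, Q = 929.
After the shift, demand is Qd = 1623 - 2P and supply is Qs = P + 315.
Clearing the new market: 1623 - 2P = P + 315, so P = 436 and Q = 751.
ΔP = 436 − 614 = -178.00.

-178.00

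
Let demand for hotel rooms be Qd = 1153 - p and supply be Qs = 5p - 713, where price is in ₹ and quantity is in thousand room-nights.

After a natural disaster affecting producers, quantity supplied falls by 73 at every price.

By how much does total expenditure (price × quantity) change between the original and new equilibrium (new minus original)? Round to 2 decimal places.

Solve the original market: 1153 - p = 5p - 713, hence p = 311 and Q = 842.
The shock moves the curves to Qd = 1153 - p and Qs = 5p - 786.
New equilibrium: 1153 - p = 5p - 786 ⇒ 1939 = 6p ⇒ p = 1939/6 ≈ 323.1667, Q = 4979/6 ≈ 829.8333.
Expenditure moves from 311×842 = 261862 to 323.1667×829.8333 = 268174.4722; change = +6312.47.

+6312.47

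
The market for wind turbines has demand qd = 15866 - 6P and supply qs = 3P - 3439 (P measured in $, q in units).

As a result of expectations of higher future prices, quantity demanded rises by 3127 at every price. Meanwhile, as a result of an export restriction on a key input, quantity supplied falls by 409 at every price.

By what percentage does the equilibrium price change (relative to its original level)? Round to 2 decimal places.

+18.32

Initially, 15866 - 6P = 3P - 3439, so 19305 = 9P and P = 2145, q = 2996.
With the change applied: demand qd = 18993 - 6P, supply qs = 3P - 3848.
Setting them equal: 18993 - 6P = 3P - 3848 → 22841 = 9P, so P = 22841/9 ≈ 2537.8889 and q = 11297/3 ≈ 3765.6667.
%ΔP = (2537.8889 − 2145) / 2145 × 100 = +18.32%.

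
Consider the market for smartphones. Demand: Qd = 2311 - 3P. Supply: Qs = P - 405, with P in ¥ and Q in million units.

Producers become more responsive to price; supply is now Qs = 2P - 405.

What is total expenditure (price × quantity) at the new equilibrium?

370136.48

Initially, 2311 - 3P = P - 405, so 2716 = 4P and P = 679, Q = 274.
The new curves are Qd = 2311 - 3P (demand) and Qs = 2P - 405 (supply).
Clearing the new market: 2311 - 3P = 2P - 405, so P = 543.2 and Q = 681.4.
New expenditure = 543.2 × 681.4 = 370136.48.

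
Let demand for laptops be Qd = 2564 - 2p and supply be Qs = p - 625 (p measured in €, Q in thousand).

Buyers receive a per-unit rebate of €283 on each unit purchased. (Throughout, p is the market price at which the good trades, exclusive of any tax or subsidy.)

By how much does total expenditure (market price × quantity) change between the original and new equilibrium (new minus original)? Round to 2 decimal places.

Original equilibrium: 2564 - 2p = p - 625 gives 3189 = 3p, so p = 1063 and Q = 438.
Since buyers' out-of-pocket price is the market price minus the rebate, the effective demand curve becomes Qd = 3130 - 2p.
Clearing the new market: 3130 - 2p = p - 625, so p = 3755/3 ≈ 1251.6667 and Q = 1880/3 ≈ 626.6667.
Expenditure moves from 1063×438 = 465594 to 1251.6667×626.6667 = 784377.7778; change = +318783.78.

+318783.78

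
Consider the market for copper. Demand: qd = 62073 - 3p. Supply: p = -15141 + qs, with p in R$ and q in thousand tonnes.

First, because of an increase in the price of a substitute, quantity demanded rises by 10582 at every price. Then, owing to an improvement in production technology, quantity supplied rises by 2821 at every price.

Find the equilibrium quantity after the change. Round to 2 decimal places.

31635.25

Solve the original market: 62073 - 3p = p + 15141, hence p = 11733 and q = 26874.
With the change applied: demand qd = 72655 - 3p, supply qs = p + 17962.
Setting them equal: 72655 - 3p = p + 17962 → 54693 = 4p, so p = 13673.25 and q = 31635.25.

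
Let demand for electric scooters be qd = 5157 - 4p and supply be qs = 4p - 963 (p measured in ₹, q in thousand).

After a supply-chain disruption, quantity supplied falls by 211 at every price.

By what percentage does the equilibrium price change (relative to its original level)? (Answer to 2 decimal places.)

+3.45

Initially, 5157 - 4p = 4p - 963, so 6120 = 8p and p = 765, q = 2097.
After the shift, demand is qd = 5157 - 4p and supply is qs = 4p - 1174.
Clearing the new market: 5157 - 4p = 4p - 1174, so p = 791.375 and q = 1991.5.
%Δp = (791.375 − 765) / 765 × 100 = +3.45%.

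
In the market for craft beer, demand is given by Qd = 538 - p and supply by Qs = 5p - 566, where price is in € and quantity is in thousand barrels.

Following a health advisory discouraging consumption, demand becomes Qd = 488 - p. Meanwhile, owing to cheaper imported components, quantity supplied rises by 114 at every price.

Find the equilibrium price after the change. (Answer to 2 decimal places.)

156.67

Original equilibrium: 538 - p = 5p - 566 gives 1104 = 6p, so p = 184 and Q = 354.
The shock moves the curves to Qd = 488 - p and Qs = 5p - 452.
Equate the new curves: 488 - p = 5p - 452, giving 940 = 6p, p = 470/3 ≈ 156.6667, Q = 994/3 ≈ 331.3333.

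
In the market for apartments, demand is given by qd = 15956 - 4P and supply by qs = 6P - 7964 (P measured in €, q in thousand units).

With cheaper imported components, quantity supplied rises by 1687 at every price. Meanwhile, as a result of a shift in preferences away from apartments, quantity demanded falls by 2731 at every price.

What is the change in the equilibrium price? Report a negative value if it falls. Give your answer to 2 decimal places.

-441.80

Before the shock: 15956 - 4P = 6P - 7964 ⇒ 23920 = 10P ⇒ P = 2392, q = 6388.
The new curves are qd = 13225 - 4P (demand) and qs = 6P - 6277 (supply).
Setting them equal: 13225 - 4P = 6P - 6277 → 19502 = 10P, so P = 1950.2 and q = 5424.2.
ΔP = 1950.2 − 2392 = -441.80.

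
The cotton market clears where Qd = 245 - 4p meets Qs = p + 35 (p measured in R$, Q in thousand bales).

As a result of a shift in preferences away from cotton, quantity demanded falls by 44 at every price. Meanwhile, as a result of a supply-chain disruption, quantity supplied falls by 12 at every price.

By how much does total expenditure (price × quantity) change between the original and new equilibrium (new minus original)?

Initially, 245 - 4p = p + 35, so 210 = 5p and p = 42, Q = 77.
The new curves are Qd = 201 - 4p (demand) and Qs = p + 23 (supply).
Clearing the new market: 201 - 4p = p + 23, so p = 35.6 and Q = 58.6.
Expenditure moves from 42×77 = 3234 to 35.6×58.6 = 2086.16; change = -1147.84.

-1147.84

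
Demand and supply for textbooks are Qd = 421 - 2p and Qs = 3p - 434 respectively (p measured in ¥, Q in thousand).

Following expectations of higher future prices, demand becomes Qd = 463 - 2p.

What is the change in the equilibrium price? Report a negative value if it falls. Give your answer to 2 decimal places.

Before the shock: 421 - 2p = 3p - 434 ⇒ 855 = 5p ⇒ p = 171, Q = 79.
With the change applied: demand Qd = 463 - 2p, supply Qs = 3p - 434.
Equate the new curves: 463 - 2p = 3p - 434, giving 897 = 5p, p = 179.4, Q = 104.2.
Δp = 179.4 − 171 = +8.40.

+8.40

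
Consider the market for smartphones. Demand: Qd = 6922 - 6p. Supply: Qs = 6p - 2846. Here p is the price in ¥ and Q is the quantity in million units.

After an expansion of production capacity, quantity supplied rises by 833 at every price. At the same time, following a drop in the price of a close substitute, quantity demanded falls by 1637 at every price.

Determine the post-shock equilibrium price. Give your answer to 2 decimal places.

Initially, 6922 - 6p = 6p - 2846, so 9768 = 12p and p = 814, Q = 2038.
After the shift, demand is Qd = 5285 - 6p and supply is Qs = 6p - 2013.
Clearing the new market: 5285 - 6p = 6p - 2013, so p = 3649/6 ≈ 608.1667 and Q = 1636.

608.17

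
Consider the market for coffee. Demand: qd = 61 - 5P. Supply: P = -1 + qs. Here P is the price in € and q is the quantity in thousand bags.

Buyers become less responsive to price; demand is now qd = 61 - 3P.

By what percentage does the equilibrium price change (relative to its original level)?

+50

Before the shock: 61 - 5P = P + 1 ⇒ 60 = 6P ⇒ P = 10, q = 11.
After the shift, demand is qd = 61 - 3P and supply is qs = P + 1.
Equate the new curves: 61 - 3P = P + 1, giving 60 = 4P, P = 15, q = 16.
%ΔP = (15 − 10) / 10 × 100 = +50%.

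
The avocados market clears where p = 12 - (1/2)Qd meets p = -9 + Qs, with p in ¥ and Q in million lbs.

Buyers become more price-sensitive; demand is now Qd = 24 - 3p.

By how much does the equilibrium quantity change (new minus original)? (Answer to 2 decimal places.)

Before the shock: 24 - 2p = p + 9 ⇒ 15 = 3p ⇒ p = 5, Q = 14.
The new curves are Qd = 24 - 3p (demand) and Qs = p + 9 (supply).
Setting them equal: 24 - 3p = p + 9 → 15 = 4p, so p = 3.75 and Q = 12.75.
ΔQ = 12.75 − 14 = -1.25.

-1.25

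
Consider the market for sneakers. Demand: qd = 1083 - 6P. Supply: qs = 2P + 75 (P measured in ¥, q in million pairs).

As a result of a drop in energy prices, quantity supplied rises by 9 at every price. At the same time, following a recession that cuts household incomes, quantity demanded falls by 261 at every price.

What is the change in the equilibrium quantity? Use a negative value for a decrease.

Original equilibrium: 1083 - 6P = 2P + 75 gives 1008 = 8P, so P = 126 and q = 327.
The new curves are qd = 822 - 6P (demand) and qs = 2P + 84 (supply).
Setting them equal: 822 - 6P = 2P + 84 → 738 = 8P, so P = 92.25 and q = 268.5.
Δq = 268.5 − 327 = -58.5.

-58.5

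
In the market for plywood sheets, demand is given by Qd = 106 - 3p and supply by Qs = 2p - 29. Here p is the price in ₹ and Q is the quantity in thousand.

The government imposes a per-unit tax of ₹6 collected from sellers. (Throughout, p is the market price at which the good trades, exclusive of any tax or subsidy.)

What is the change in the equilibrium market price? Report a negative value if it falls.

+2.4

Before the shock: 106 - 3p = 2p - 29 ⇒ 135 = 5p ⇒ p = 27, Q = 25.
Since sellers keep the price net of the tax, the effective supply curve becomes Qs = 2p - 41.
Setting them equal: 106 - 3p = 2p - 41 → 147 = 5p, so p = 29.4 and Q = 17.8.
Δp = 29.4 − 27 = +2.4.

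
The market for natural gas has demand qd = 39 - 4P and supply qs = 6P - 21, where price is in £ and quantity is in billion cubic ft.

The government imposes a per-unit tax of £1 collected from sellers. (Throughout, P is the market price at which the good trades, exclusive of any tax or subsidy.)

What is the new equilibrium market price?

6.6

Solve the original market: 39 - 4P = 6P - 21, hence P = 6 and q = 15.
Since sellers keep the price net of the tax, the effective supply curve becomes qs = 6P - 27.
Clearing the new market: 39 - 4P = 6P - 27, so P = 6.6 and q = 12.6.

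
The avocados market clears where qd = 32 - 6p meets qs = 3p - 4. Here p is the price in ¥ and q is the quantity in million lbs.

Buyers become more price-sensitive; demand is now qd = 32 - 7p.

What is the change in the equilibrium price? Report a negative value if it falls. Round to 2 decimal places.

-0.40

Original equilibrium: 32 - 6p = 3p - 4 gives 36 = 9p, so p = 4 and q = 8.
With the change applied: demand qd = 32 - 7p, supply qs = 3p - 4.
Setting them equal: 32 - 7p = 3p - 4 → 36 = 10p, so p = 3.6 and q = 6.8.
Δp = 3.6 − 4 = -0.40.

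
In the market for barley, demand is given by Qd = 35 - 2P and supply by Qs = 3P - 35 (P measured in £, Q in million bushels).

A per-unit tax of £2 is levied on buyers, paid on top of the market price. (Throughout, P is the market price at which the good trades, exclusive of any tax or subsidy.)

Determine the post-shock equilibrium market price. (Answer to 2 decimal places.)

Initially, 35 - 2P = 3P - 35, so 70 = 5P and P = 14, Q = 7.
Since buyers pay the price plus the tax, the effective demand curve becomes Qd = 31 - 2P.
Clearing the new market: 31 - 2P = 3P - 35, so P = 13.2 and Q = 4.6.

13.20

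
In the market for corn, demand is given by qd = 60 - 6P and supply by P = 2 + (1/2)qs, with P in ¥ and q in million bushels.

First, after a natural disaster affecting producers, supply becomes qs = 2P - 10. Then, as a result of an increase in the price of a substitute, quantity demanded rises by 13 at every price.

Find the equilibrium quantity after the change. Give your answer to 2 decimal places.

10.75

Initially, 60 - 6P = 2P - 4, so 64 = 8P and P = 8, q = 12.
The shock moves the curves to qd = 73 - 6P and qs = 2P - 10.
Setting them equal: 73 - 6P = 2P - 10 → 83 = 8P, so P = 10.375 and q = 10.75.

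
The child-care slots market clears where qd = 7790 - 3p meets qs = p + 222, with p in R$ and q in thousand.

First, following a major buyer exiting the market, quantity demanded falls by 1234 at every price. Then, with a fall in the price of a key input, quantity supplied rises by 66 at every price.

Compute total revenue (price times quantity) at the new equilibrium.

2906785

Solve the original market: 7790 - 3p = p + 222, hence p = 1892 and q = 2114.
With the change applied: demand qd = 6556 - 3p, supply qs = p + 288.
New equilibrium: 6556 - 3p = p + 288 ⇒ 6268 = 4p ⇒ p = 1567, q = 1855.
New expenditure = 1567 × 1855 = 2906785.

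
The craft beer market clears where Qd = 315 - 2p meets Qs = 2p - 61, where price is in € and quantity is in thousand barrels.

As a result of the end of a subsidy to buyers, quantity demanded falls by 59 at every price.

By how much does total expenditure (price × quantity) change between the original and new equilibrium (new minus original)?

Solve the original market: 315 - 2p = 2p - 61, hence p = 94 and Q = 127.
After the shift, demand is Qd = 256 - 2p and supply is Qs = 2p - 61.
Setting them equal: 256 - 2p = 2p - 61 → 317 = 4p, so p = 79.25 and Q = 97.5.
Expenditure moves from 94×127 = 11938 to 79.25×97.5 = 7726.875; change = -4211.125.

-4211.125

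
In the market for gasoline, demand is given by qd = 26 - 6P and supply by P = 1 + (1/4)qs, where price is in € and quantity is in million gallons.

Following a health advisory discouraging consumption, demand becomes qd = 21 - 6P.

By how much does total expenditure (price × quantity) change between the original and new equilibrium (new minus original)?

-9

Before the shock: 26 - 6P = 4P - 4 ⇒ 30 = 10P ⇒ P = 3, q = 8.
The shock moves the curves to qd = 21 - 6P and qs = 4P - 4.
Setting them equal: 21 - 6P = 4P - 4 → 25 = 10P, so P = 2.5 and q = 6.
Expenditure moves from 3×8 = 24 to 2.5×6 = 15; change = -9.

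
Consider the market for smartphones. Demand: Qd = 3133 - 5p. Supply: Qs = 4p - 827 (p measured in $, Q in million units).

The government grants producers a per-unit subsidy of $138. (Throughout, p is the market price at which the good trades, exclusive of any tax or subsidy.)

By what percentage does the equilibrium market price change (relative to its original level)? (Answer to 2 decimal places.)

-13.94

Solve the original market: 3133 - 5p = 4p - 827, hence p = 440 and Q = 933.
Since sellers receive the price plus the subsidy, the effective supply curve becomes Qs = 4p - 275.
Equate the new curves: 3133 - 5p = 4p - 275, giving 3408 = 9p, p = 1136/3 ≈ 378.6667, Q = 3719/3 ≈ 1239.6667.
%Δp = (378.6667 − 440) / 440 × 100 = -13.94%.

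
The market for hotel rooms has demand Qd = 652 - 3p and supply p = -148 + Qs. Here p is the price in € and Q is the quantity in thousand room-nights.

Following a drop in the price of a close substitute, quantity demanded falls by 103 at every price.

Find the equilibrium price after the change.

Solve the original market: 652 - 3p = p + 148, hence p = 126 and Q = 274.
With the change applied: demand Qd = 549 - 3p, supply Qs = p + 148.
Clearing the new market: 549 - 3p = p + 148, so p = 100.25 and Q = 248.25.

100.25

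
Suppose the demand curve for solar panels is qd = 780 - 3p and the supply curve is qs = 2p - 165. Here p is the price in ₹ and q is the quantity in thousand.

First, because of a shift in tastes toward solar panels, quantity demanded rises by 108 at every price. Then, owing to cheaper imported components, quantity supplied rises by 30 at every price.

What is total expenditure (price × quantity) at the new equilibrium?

56101.32

Solve the original market: 780 - 3p = 2p - 165, hence p = 189 and q = 213.
After the shift, demand is qd = 888 - 3p and supply is qs = 2p - 135.
Clearing the new market: 888 - 3p = 2p - 135, so p = 204.6 and q = 274.2.
New expenditure = 204.6 × 274.2 = 56101.32.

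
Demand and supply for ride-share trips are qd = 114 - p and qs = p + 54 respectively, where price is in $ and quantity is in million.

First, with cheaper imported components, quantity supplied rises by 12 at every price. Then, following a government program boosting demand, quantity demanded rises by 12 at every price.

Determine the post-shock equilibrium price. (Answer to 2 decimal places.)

30.00

Initially, 114 - p = p + 54, so 60 = 2p and p = 30, q = 84.
With the change applied: demand qd = 126 - p, supply qs = p + 66.
New equilibrium: 126 - p = p + 66 ⇒ 60 = 2p ⇒ p = 30, q = 96.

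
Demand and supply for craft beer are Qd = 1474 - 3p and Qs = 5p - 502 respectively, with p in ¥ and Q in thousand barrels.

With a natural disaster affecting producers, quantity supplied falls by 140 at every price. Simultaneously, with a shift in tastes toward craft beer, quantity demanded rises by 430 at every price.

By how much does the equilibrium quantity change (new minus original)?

Original equilibrium: 1474 - 3p = 5p - 502 gives 1976 = 8p, so p = 247 and Q = 733.
After the shift, demand is Qd = 1904 - 3p and supply is Qs = 5p - 642.
Equate the new curves: 1904 - 3p = 5p - 642, giving 2546 = 8p, p = 318.25, Q = 949.25.
ΔQ = 949.25 − 733 = +216.25.

+216.25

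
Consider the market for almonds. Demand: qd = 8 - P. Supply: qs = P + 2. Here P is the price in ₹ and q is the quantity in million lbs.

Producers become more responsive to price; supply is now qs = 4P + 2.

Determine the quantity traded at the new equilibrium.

6.8

Initially, 8 - P = P + 2, so 6 = 2P and P = 3, q = 5.
After the shift, demand is qd = 8 - P and supply is qs = 4P + 2.
Clearing the new market: 8 - P = 4P + 2, so P = 1.2 and q = 6.8.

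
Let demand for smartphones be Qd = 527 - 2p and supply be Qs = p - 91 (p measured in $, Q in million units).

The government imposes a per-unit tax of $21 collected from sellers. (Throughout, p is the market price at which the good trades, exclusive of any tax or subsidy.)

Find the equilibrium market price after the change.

Before the shock: 527 - 2p = p - 91 ⇒ 618 = 3p ⇒ p = 206, Q = 115.
Since sellers keep the price net of the tax, the effective supply curve becomes Qs = p - 112.
Setting them equal: 527 - 2p = p - 112 → 639 = 3p, so p = 213 and Q = 101.

213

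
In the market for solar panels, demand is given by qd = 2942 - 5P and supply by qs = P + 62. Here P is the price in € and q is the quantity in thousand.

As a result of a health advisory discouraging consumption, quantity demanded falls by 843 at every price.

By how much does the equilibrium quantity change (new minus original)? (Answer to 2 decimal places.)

-140.50

Original equilibrium: 2942 - 5P = P + 62 gives 2880 = 6P, so P = 480 and q = 542.
With the change applied: demand qd = 2099 - 5P, supply qs = P + 62.
Equate the new curves: 2099 - 5P = P + 62, giving 2037 = 6P, P = 339.5, q = 401.5.
Δq = 401.5 − 542 = -140.50.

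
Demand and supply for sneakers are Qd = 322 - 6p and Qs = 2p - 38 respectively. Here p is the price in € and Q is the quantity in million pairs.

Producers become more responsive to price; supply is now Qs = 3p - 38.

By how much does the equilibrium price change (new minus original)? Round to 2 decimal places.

Solve the original market: 322 - 6p = 2p - 38, hence p = 45 and Q = 52.
The new curves are Qd = 322 - 6p (demand) and Qs = 3p - 38 (supply).
Setting them equal: 322 - 6p = 3p - 38 → 360 = 9p, so p = 40 and Q = 82.
Δp = 40 − 45 = -5.00.

-5.00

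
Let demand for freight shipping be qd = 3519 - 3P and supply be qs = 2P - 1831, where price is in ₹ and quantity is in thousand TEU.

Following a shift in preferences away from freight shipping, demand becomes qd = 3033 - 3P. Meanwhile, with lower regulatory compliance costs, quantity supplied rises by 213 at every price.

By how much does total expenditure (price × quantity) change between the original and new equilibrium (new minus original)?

-105149.52

Original equilibrium: 3519 - 3P = 2P - 1831 gives 5350 = 5P, so P = 1070 and q = 309.
After the shift, demand is qd = 3033 - 3P and supply is qs = 2P - 1618.
Setting them equal: 3033 - 3P = 2P - 1618 → 4651 = 5P, so P = 930.2 and q = 242.4.
Expenditure moves from 1070×309 = 330630 to 930.2×242.4 = 225480.48; change = -105149.52.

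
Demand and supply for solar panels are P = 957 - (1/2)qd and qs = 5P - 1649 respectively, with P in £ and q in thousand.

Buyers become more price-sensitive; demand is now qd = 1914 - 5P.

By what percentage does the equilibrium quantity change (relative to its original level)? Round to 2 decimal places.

Initially, 1914 - 2P = 5P - 1649, so 3563 = 7P and P = 509, q = 896.
The new curves are qd = 1914 - 5P (demand) and qs = 5P - 1649 (supply).
Clearing the new market: 1914 - 5P = 5P - 1649, so P = 356.3 and q = 132.5.
%Δq = (132.5 − 896) / 896 × 100 = -85.21%.

-85.21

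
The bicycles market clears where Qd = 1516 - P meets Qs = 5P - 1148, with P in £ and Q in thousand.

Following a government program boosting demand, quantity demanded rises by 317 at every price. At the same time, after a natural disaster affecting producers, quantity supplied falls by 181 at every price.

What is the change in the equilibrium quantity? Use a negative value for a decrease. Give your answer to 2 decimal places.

Original equilibrium: 1516 - P = 5P - 1148 gives 2664 = 6P, so P = 444 and Q = 1072.
With the change applied: demand Qd = 1833 - P, supply Qs = 5P - 1329.
Clearing the new market: 1833 - P = 5P - 1329, so P = 527 and Q = 1306.
ΔQ = 1306 − 1072 = +234.00.

+234.00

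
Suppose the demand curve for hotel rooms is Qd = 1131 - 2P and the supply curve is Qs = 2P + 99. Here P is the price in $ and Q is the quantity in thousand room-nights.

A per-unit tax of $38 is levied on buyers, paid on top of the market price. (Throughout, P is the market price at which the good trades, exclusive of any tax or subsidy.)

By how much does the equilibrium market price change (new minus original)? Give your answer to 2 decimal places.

-19.00

Solve the original market: 1131 - 2P = 2P + 99, hence P = 258 and Q = 615.
Since buyers pay the price plus the tax, the effective demand curve becomes Qd = 1055 - 2P.
New equilibrium: 1055 - 2P = 2P + 99 ⇒ 956 = 4P ⇒ P = 239, Q = 577.
ΔP = 239 − 258 = -19.00.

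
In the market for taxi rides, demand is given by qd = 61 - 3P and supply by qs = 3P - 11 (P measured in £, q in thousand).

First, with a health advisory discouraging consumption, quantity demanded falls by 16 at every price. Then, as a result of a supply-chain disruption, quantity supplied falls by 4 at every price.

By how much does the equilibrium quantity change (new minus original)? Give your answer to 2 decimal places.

Before the shock: 61 - 3P = 3P - 11 ⇒ 72 = 6P ⇒ P = 12, q = 25.
The shock moves the curves to qd = 45 - 3P and qs = 3P - 15.
Equate the new curves: 45 - 3P = 3P - 15, giving 60 = 6P, P = 10, q = 15.
Δq = 15 − 25 = -10.00.

-10.00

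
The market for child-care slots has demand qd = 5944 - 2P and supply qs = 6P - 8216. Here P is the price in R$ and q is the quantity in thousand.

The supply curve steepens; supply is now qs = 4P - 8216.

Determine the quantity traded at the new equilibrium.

1224

Initially, 5944 - 2P = 6P - 8216, so 14160 = 8P and P = 1770, q = 2404.
The shock moves the curves to qd = 5944 - 2P and qs = 4P - 8216.
Equate the new curves: 5944 - 2P = 4P - 8216, giving 14160 = 6P, P = 2360, q = 1224.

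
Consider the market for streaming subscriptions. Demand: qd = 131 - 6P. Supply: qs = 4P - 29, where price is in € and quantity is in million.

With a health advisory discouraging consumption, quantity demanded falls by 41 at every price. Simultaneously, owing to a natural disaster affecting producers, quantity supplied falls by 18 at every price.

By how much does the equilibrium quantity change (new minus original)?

-27.2

Initially, 131 - 6P = 4P - 29, so 160 = 10P and P = 16, q = 35.
The shock moves the curves to qd = 90 - 6P and qs = 4P - 47.
Setting them equal: 90 - 6P = 4P - 47 → 137 = 10P, so P = 13.7 and q = 7.8.
Δq = 7.8 − 35 = -27.2.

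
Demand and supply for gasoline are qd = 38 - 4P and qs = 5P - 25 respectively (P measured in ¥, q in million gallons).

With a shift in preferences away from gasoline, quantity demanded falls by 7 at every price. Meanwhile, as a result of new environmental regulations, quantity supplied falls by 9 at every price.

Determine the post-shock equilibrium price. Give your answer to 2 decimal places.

7.22

Initially, 38 - 4P = 5P - 25, so 63 = 9P and P = 7, q = 10.
The new curves are qd = 31 - 4P (demand) and qs = 5P - 34 (supply).
Equate the new curves: 31 - 4P = 5P - 34, giving 65 = 9P, P = 65/9 ≈ 7.2222, q = 19/9 ≈ 2.1111.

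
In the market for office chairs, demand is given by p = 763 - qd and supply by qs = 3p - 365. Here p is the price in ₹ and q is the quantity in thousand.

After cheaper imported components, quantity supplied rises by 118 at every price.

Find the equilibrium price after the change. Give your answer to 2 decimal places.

Before the shock: 763 - p = 3p - 365 ⇒ 1128 = 4p ⇒ p = 282, q = 481.
The shock moves the curves to qd = 763 - p and qs = 3p - 247.
Setting them equal: 763 - p = 3p - 247 → 1010 = 4p, so p = 252.5 and q = 510.5.

252.50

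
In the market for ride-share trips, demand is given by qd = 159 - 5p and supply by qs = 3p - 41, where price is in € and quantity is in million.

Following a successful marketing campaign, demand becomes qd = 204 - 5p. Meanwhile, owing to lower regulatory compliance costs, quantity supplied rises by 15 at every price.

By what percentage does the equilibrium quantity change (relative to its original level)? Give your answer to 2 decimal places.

+77.21

Solve the original market: 159 - 5p = 3p - 41, hence p = 25 and q = 34.
With the change applied: demand qd = 204 - 5p, supply qs = 3p - 26.
Setting them equal: 204 - 5p = 3p - 26 → 230 = 8p, so p = 28.75 and q = 60.25.
%Δq = (60.25 − 34) / 34 × 100 = +77.21%.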